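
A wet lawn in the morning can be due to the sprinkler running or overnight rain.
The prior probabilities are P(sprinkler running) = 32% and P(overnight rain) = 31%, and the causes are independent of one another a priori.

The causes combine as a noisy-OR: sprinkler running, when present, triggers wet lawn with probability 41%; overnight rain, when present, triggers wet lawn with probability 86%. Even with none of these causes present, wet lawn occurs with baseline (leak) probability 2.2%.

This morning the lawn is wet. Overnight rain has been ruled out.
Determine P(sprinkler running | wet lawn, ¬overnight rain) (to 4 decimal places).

P(sprinkler running | wet lawn, ¬overnight rain) ≈ 0.9005

Under noisy-OR, P(wet lawn | causes) = 1 − (1−0.022)·∏(1−qᵢ) over the active causes.
For the numerator, keep only sprinkler running=true terms: 0.42298·0.32 = 0.135354
Denominator P(wet lawn | ¬overnight rain): 0.022·0.68 + 0.42298·0.32 = 0.150314
Posterior = 0.135354 / 0.150314 ≈ 0.9005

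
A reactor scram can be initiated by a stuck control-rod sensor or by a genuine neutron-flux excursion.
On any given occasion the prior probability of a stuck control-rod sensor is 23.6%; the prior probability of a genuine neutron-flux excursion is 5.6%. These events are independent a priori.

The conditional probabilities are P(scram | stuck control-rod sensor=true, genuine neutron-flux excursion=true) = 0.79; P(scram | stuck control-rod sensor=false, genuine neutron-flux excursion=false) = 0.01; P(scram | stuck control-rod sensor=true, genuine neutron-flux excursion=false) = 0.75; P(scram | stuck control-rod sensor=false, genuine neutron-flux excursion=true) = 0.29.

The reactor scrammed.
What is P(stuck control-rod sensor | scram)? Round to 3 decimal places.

P(scram) = 0.01×0.764×0.944 + 0.29×0.764×0.056 + 0.75×0.236×0.944 + 0.79×0.236×0.056 = 0.007212 + 0.012407 + 0.167088 + 0.010441 = 0.197148
Of this, 0.177529 comes from 0.167088 + 0.010441 (the stuck control-rod sensor=true cases).
So P(stuck control-rod sensor | scram) = 0.177529/0.197148 ≈ 0.900.

P(stuck control-rod sensor | scram) ≈ 0.900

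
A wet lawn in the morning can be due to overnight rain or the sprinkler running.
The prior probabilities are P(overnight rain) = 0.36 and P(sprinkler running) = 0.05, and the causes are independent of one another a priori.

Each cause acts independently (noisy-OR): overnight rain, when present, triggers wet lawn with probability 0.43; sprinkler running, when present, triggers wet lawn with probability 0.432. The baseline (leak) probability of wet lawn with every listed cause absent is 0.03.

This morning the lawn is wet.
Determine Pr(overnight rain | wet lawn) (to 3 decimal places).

Under noisy-OR, P(wet lawn | causes) = 1 − (1−0.03)·∏(1−qᵢ) over the active causes.
P(wet lawn) = 0.03*0.64*0.95 + 0.44904*0.64*0.05 + 0.4471*0.36*0.95 + 0.685953*0.36*0.05 = 0.018240 + 0.014369 + 0.152908 + 0.012347 = 0.197864
Of this, 0.165255 comes from 0.152908 + 0.012347 (the overnight rain=true cases).
P(overnight rain | wet lawn) = 0.165255 / 0.197864 ≈ 0.835

Pr(overnight rain | wet lawn) ≈ 0.835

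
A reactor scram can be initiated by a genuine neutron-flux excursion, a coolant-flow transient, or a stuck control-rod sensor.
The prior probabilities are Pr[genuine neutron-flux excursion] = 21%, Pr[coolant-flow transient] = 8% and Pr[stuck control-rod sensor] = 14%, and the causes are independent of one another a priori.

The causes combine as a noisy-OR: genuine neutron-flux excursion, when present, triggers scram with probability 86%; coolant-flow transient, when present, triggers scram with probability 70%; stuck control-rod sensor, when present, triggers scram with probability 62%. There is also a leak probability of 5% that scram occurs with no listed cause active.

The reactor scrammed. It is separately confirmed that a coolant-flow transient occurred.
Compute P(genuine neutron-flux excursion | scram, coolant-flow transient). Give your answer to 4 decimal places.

Under noisy-OR, P(scram | causes) = 1 − (1−0.05)·∏(1−qᵢ) over the active causes.
P(scram | coolant-flow transient) = 0.715·0.79·0.86 + 0.8917·0.79·0.14 + 0.9601·0.21·0.86 + 0.984838·0.21·0.14 = 0.485771 + 0.098622 + 0.173394 + 0.028954 = 0.786741
Of this, 0.202348 comes from 0.173394 + 0.028954 (the genuine neutron-flux excursion=true cases).
So P(genuine neutron-flux excursion | scram, coolant-flow transient) = 0.202348/0.786741 ≈ 0.2572.

P(genuine neutron-flux excursion | scram, coolant-flow transient) ≈ 0.2572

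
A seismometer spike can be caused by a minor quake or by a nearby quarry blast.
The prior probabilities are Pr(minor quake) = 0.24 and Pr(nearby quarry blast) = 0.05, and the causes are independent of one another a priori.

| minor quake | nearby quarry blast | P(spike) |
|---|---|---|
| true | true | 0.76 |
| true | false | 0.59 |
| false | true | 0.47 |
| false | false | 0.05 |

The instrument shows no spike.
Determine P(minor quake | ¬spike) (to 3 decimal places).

P(¬spike) = 0.95×0.76×0.95 + 0.53×0.76×0.05 + 0.41×0.24×0.95 + 0.24×0.24×0.05 = 0.685900 + 0.020140 + 0.093480 + 0.002880 = 0.802400
Of this, 0.096360 comes from 0.093480 + 0.002880 (the minor quake=true cases).
So P(minor quake | ¬spike) = 0.096360/0.802400 ≈ 0.120.

P(minor quake | ¬spike) ≈ 0.120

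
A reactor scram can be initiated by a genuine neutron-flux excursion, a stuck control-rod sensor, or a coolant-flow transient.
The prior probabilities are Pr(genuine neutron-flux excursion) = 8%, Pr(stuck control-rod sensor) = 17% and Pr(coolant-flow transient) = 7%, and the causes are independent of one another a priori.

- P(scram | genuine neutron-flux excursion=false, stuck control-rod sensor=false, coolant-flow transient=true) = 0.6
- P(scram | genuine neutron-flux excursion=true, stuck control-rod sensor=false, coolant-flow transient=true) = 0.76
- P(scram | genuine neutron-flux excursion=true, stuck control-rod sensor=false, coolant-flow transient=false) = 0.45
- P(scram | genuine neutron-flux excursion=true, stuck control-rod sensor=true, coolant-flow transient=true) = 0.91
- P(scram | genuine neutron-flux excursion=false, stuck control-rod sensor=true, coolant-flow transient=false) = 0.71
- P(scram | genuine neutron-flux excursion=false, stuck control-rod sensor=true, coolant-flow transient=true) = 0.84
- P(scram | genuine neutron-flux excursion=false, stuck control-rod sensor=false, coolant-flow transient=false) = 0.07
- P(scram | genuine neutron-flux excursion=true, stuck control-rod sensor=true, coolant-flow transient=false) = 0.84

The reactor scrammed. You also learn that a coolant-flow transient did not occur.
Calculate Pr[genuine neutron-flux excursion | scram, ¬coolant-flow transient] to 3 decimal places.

Numerator (weight on configurations with genuine neutron-flux excursion): 0.029880 + 0.011424 = 0.041304
Normalizer over all consistent configurations: 0.07*0.92*0.83 + 0.71*0.92*0.17 + 0.45*0.08*0.83 + 0.84*0.08*0.17 = 0.205800
P(genuine neutron-flux excursion | scram, ¬coolant-flow transient) = 0.041304/0.205800 ≈ 0.201

Pr[genuine neutron-flux excursion | scram, ¬coolant-flow transient] ≈ 0.201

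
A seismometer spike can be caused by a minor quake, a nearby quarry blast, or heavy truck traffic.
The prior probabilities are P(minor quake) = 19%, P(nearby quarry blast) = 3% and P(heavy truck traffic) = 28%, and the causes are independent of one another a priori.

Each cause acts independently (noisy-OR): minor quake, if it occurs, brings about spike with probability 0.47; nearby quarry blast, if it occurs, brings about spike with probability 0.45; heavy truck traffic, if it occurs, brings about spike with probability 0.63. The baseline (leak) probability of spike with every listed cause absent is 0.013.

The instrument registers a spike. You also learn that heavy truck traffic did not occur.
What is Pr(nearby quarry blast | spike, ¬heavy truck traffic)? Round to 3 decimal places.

Pr(nearby quarry blast | spike, ¬heavy truck traffic) ≈ 0.134

Under noisy-OR, P(spike | causes) = 1 − (1−0.013)·∏(1−qᵢ) over the active causes.
Numerator (weight on configurations with nearby quarry blast): 0.011109 + 0.004060 = 0.015169
Normalizer over all consistent configurations: 0.013×0.81×0.97 + 0.45715×0.81×0.03 + 0.47689×0.19×0.97 + 0.712289×0.19×0.03 = 0.113274
P(nearby quarry blast | spike, ¬heavy truck traffic) = 0.015169/0.113274 ≈ 0.134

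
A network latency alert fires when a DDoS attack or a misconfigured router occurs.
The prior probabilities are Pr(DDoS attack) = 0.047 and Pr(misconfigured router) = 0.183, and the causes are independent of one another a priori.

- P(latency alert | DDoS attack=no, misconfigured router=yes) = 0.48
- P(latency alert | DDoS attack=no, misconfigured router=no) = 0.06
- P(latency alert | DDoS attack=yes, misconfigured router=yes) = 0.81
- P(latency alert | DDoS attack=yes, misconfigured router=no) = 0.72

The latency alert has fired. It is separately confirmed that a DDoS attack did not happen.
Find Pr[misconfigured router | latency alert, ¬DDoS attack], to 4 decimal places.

Pr[misconfigured router | latency alert, ¬DDoS attack] ≈ 0.6418

P(latency alert | ¬DDoS attack) = 0.06×0.817 + 0.48×0.183 = 0.049020 + 0.087840 = 0.136860
Restricting to configurations with misconfigured router present: 0.48×0.183 = 0.087840.
So P(misconfigured router | latency alert, ¬DDoS attack) = 0.087840/0.136860 ≈ 0.6418.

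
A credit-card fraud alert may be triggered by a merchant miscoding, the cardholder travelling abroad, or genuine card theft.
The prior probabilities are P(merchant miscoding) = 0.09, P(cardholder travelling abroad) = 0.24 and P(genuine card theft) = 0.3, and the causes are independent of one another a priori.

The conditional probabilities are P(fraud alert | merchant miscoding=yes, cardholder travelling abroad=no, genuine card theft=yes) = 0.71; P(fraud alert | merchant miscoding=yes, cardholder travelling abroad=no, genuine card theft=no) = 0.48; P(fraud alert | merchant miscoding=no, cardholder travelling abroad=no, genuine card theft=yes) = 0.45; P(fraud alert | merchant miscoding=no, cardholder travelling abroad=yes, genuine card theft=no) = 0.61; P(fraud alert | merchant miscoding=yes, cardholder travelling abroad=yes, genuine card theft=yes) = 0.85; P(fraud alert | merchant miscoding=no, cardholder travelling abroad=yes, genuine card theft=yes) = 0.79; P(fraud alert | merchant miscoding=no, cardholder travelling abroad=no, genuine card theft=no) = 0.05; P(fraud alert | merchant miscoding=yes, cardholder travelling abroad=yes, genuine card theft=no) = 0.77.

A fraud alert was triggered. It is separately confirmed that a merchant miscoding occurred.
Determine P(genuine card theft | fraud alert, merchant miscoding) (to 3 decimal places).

P(genuine card theft | fraud alert, merchant miscoding) ≈ 0.367

P(fraud alert | merchant miscoding) = 0.48*0.76*0.7 + 0.71*0.76*0.3 + 0.77*0.24*0.7 + 0.85*0.24*0.3 = 0.255360 + 0.161880 + 0.129360 + 0.061200 = 0.607800
Of this, 0.223080 comes from 0.161880 + 0.061200 (the genuine card theft=true cases).
P(genuine card theft | fraud alert, merchant miscoding) = 0.223080 / 0.607800 ≈ 0.367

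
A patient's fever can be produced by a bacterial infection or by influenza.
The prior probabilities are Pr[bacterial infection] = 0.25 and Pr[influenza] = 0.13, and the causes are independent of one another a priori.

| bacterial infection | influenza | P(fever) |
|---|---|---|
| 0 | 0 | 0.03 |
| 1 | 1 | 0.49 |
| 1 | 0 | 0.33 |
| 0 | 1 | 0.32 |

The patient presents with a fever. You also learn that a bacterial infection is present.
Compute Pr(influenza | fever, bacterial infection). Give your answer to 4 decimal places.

Sum P(fever|·) weighted by the priors over both values of influenza:
  P(fever | bacterial infection) = 0.33·0.87 + 0.49·0.13
        = 0.287100 + 0.063700 = 0.350800
Configurations with influenza contribute 0.063700, so
  P(influenza | fever, bacterial infection) = 0.063700 / 0.350800 ≈ 0.1816

Pr(influenza | fever, bacterial infection) ≈ 0.1816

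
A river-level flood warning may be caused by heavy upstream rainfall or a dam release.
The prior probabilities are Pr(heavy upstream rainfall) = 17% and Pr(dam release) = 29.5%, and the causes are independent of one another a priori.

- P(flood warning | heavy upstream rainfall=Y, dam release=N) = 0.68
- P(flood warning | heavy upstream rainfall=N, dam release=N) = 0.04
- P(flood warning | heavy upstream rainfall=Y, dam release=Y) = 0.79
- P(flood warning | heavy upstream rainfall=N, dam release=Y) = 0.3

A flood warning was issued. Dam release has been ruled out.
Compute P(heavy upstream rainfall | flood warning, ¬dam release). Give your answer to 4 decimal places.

P(heavy upstream rainfall | flood warning, ¬dam release) ≈ 0.7769

For the numerator, keep only heavy upstream rainfall=true terms: 0.68×0.17 = 0.115600
The normalizing constant is 0.04×0.83 + 0.68×0.17 = 0.148800
P(heavy upstream rainfall | flood warning, ¬dam release) = 0.115600/0.148800 ≈ 0.7769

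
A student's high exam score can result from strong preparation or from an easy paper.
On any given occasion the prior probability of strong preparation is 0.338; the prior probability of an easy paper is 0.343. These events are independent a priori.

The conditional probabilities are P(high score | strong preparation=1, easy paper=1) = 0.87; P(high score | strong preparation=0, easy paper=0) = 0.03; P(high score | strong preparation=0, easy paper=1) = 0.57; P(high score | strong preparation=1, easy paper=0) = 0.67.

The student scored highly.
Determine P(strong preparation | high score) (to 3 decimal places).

Sum P(high score|·) weighted by the priors over the 4 (strong preparation, easy paper) configurations:
  P(high score) = 0.03×0.662×0.657 + 0.57×0.662×0.343 + 0.67×0.338×0.657 + 0.87×0.338×0.343
        = 0.013048 + 0.129428 + 0.148784 + 0.100863 = 0.392123
Configurations with strong preparation contribute 0.249647, so
  P(strong preparation | high score) = 0.249647 / 0.392123 ≈ 0.637

P(strong preparation | high score) ≈ 0.637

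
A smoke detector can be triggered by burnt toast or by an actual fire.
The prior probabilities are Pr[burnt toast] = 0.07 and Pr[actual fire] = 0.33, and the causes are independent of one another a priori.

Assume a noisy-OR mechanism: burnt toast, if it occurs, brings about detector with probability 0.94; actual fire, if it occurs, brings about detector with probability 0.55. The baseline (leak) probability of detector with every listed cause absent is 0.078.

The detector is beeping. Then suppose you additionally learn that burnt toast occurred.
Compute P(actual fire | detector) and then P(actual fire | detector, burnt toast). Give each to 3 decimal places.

Under noisy-OR, P(detector | causes) = 1 − (1−0.078)·∏(1−qᵢ) over the active causes.
Weight on actual fire=true, given the evidence: 0.179567 + 0.022525 = 0.202092
Denominator P(detector): 0.078×0.93×0.67 + 0.5851×0.93×0.33 + 0.94468×0.07×0.67 + 0.975106×0.07×0.33 = 0.294999
Posterior = 0.202092 / 0.294999 ≈ 0.685

With the extra evidence:
Weight on actual fire=true, given the evidence: 0.975106*0.33 = 0.321785
Normalizer over all consistent configurations: 0.94468*0.67 + 0.975106*0.33 = 0.954721
Posterior = 0.321785 / 0.954721 ≈ 0.337
The drop from 0.685 to 0.337 is the explaining-away (discounting) effect.

P(actual fire | detector) ≈ 0.685; P(actual fire | detector, burnt toast) ≈ 0.337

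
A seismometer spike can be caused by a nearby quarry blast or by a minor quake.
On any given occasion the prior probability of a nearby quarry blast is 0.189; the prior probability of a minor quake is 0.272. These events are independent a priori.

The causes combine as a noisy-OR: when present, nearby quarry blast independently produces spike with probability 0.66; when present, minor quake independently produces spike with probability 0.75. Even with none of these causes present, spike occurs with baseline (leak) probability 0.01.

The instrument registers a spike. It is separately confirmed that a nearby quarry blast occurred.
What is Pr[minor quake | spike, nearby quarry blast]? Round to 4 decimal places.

Pr[minor quake | spike, nearby quarry blast] ≈ 0.3403

Under noisy-OR, P(spike | causes) = 1 − (1−0.01)·∏(1−qᵢ) over the active causes.
By total probability over both values of minor quake:
  P(spike | nearby quarry blast) = 0.6634*0.728 + 0.91585*0.272
        = 0.482955 + 0.249111 = 0.732066
Configurations with minor quake contribute 0.249111, so
  P(minor quake | spike, nearby quarry blast) = 0.249111 / 0.732066 ≈ 0.3403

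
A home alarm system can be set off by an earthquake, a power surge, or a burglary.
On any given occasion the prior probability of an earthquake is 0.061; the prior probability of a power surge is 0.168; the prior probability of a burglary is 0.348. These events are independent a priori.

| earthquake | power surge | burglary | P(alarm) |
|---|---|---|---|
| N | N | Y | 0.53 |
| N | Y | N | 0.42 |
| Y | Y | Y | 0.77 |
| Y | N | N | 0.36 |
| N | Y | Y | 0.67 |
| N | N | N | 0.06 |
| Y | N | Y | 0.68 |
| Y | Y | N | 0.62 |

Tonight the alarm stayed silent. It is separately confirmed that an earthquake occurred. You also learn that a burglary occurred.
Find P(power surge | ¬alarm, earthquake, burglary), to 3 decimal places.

P(power surge | ¬alarm, earthquake, burglary) ≈ 0.127

For the numerator, keep only power surge=true terms: 0.23*0.168 = 0.038640
Denominator P(¬alarm | earthquake, burglary): 0.32*0.832 + 0.23*0.168 = 0.304880
Posterior = 0.038640 / 0.304880 ≈ 0.127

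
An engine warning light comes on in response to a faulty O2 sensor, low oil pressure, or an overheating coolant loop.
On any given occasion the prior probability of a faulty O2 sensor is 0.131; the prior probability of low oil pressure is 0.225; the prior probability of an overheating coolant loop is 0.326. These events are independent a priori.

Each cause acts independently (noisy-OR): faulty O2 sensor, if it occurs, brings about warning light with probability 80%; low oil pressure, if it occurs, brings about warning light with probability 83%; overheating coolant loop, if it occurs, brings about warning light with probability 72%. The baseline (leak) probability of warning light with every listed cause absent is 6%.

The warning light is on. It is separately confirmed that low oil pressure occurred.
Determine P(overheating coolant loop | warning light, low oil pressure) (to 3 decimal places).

P(overheating coolant loop | warning light, low oil pressure) ≈ 0.351

Under noisy-OR, P(warning light | causes) = 1 − (1−0.06)·∏(1−qᵢ) over the active causes.
P(warning light | low oil pressure) = 0.8402*0.869*0.674 + 0.955256*0.869*0.326 + 0.96804*0.131*0.674 + 0.991051*0.131*0.326 = 0.492110 + 0.270618 + 0.085472 + 0.042324 = 0.890524
Of this, 0.312942 comes from 0.270618 + 0.042324 (the overheating coolant loop=true cases).
Hence the posterior is 0.312942/0.890524 ≈ 0.351.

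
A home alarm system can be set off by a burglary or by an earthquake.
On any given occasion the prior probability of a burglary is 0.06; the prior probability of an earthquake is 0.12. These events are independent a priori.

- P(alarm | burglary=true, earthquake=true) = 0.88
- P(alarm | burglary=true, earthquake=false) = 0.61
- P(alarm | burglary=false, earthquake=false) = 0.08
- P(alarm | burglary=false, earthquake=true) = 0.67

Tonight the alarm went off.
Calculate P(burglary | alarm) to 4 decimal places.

For the numerator, keep only burglary=true terms: 0.032208 + 0.006336 = 0.038544
The normalizing constant is 0.08*0.94*0.88 + 0.67*0.94*0.12 + 0.61*0.06*0.88 + 0.88*0.06*0.12 = 0.180296
P(burglary | alarm) = 0.038544/0.180296 ≈ 0.2138

P(burglary | alarm) ≈ 0.2138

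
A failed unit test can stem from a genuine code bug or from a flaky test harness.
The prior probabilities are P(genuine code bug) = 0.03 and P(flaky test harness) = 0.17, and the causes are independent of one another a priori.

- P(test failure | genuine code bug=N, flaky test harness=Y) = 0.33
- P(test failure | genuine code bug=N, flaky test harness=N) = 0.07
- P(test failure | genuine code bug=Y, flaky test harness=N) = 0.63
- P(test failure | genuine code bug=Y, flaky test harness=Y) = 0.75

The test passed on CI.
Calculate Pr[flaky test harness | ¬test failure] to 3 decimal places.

Numerator (weight on configurations with flaky test harness): 0.110483 + 0.001275 = 0.111758
Normalizer over all consistent configurations: 0.93*0.97*0.83 + 0.67*0.97*0.17 + 0.37*0.03*0.83 + 0.25*0.03*0.17 = 0.869714
P(flaky test harness | ¬test failure) = 0.111758/0.869714 ≈ 0.128

Pr[flaky test harness | ¬test failure] ≈ 0.128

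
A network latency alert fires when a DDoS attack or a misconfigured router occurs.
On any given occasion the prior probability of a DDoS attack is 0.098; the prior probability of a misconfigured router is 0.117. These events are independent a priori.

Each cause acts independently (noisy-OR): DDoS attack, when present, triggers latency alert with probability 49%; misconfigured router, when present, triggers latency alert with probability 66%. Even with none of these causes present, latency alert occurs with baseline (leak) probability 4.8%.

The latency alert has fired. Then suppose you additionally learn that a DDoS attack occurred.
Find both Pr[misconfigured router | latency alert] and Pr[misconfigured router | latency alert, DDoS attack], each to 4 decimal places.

Pr[misconfigured router | latency alert] ≈ 0.4945; Pr[misconfigured router | latency alert, DDoS attack] ≈ 0.1770

Under noisy-OR, P(latency alert | causes) = 1 − (1−0.048)·∏(1−qᵢ) over the active causes.
Enumerate the 4 (DDoS attack, misconfigured router) configurations and weight by the priors:
  P(latency alert) = 0.048*0.902*0.883 + 0.67632*0.902*0.117 + 0.51448*0.098*0.883 + 0.834923*0.098*0.117
        = 0.038230 + 0.071375 + 0.044520 + 0.009573 = 0.163698
Keeping only the misconfigured router-present terms gives 0.080948, so
  P(misconfigured router | latency alert) = 0.080948 / 0.163698 ≈ 0.4945

With the extra evidence:
Enumerate both values of misconfigured router and weight by the priors:
  P(latency alert | DDoS attack) = 0.51448·0.883 + 0.834923·0.117
        = 0.454286 + 0.097686 = 0.551972
Keeping only the misconfigured router-present terms gives 0.097686, so
  P(misconfigured router | latency alert, DDoS attack) = 0.097686 / 0.551972 ≈ 0.1770
The drop from 0.4945 to 0.1770 is the explaining-away (discounting) effect.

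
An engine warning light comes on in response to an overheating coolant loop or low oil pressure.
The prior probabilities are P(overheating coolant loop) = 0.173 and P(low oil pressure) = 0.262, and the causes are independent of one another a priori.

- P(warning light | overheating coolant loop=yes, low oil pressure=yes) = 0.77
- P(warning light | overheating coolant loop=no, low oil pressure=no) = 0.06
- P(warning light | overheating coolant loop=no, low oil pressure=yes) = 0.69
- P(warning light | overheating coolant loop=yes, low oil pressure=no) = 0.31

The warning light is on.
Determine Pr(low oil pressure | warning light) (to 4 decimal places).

Pr(low oil pressure | warning light) ≈ 0.7076

Enumerate the 4 (overheating coolant loop, low oil pressure) configurations and weight by the priors:
  P(warning light) = 0.06·0.827·0.738 + 0.69·0.827·0.262 + 0.31·0.173·0.738 + 0.77·0.173·0.262
        = 0.036620 + 0.149505 + 0.039579 + 0.034901 = 0.260605
Configurations with low oil pressure contribute 0.184406, so
  P(low oil pressure | warning light) = 0.184406 / 0.260605 ≈ 0.7076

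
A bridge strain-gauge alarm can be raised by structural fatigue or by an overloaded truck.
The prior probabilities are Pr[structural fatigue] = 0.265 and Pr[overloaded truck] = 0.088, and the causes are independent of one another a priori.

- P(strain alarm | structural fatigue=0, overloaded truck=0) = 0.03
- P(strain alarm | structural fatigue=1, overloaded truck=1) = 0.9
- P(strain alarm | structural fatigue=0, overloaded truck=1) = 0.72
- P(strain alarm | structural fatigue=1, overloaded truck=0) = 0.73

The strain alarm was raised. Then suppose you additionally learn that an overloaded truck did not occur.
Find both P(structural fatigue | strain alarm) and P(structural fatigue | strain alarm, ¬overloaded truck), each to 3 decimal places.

Weight on structural fatigue=true, given the evidence: 0.176426 + 0.020988 = 0.197414
The normalizing constant is 0.03×0.735×0.912 + 0.72×0.735×0.088 + 0.73×0.265×0.912 + 0.9×0.265×0.088 = 0.264094
P(structural fatigue | strain alarm) = 0.197414/0.264094 ≈ 0.748

With the extra evidence:
By total probability over both values of structural fatigue:
  P(strain alarm | ¬overloaded truck) = 0.03*0.735 + 0.73*0.265
        = 0.022050 + 0.193450 = 0.215500
The terms with structural fatigue present sum to 0.193450, so
  P(structural fatigue | strain alarm, ¬overloaded truck) = 0.193450 / 0.215500 ≈ 0.898

P(structural fatigue | strain alarm) ≈ 0.748; P(structural fatigue | strain alarm, ¬overloaded truck) ≈ 0.898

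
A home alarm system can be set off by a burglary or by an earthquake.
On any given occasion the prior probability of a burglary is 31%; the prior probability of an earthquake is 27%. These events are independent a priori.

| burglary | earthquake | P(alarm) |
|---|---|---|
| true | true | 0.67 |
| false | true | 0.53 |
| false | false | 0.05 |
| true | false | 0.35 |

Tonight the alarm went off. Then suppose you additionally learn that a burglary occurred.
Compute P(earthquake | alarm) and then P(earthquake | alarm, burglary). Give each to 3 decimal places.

P(earthquake | alarm) ≈ 0.597; P(earthquake | alarm, burglary) ≈ 0.415

P(alarm) = 0.05·0.69·0.73 + 0.53·0.69·0.27 + 0.35·0.31·0.73 + 0.67·0.31·0.27 = 0.025185 + 0.098739 + 0.079205 + 0.056079 = 0.259208
The earthquake-present share is 0.098739 + 0.056079 = 0.154818.
Hence the posterior is 0.154818/0.259208 ≈ 0.597.

With the extra evidence:
P(alarm | burglary) = 0.35×0.73 + 0.67×0.27 = 0.255500 + 0.180900 = 0.436400
The earthquake-present share is 0.67×0.27 = 0.180900.
So P(earthquake | alarm, burglary) = 0.180900/0.436400 ≈ 0.415.
This is intercausal reasoning (explaining away): once burglary accounts for the alarm, earthquake becomes less likely.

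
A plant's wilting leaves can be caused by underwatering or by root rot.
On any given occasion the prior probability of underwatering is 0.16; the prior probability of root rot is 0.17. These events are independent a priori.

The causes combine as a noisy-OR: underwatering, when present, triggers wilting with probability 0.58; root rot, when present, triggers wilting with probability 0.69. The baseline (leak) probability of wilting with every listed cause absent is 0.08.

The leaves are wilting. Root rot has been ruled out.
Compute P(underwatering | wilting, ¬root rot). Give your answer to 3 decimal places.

P(underwatering | wilting, ¬root rot) ≈ 0.594

Under noisy-OR, P(wilting | causes) = 1 − (1−0.08)·∏(1−qᵢ) over the active causes.
Sum P(wilting|·) weighted by the priors over both values of underwatering:
  P(wilting | ¬root rot) = 0.08×0.84 + 0.6136×0.16
        = 0.067200 + 0.098176 = 0.165376
The terms with underwatering present sum to 0.098176, so
  P(underwatering | wilting, ¬root rot) = 0.098176 / 0.165376 ≈ 0.594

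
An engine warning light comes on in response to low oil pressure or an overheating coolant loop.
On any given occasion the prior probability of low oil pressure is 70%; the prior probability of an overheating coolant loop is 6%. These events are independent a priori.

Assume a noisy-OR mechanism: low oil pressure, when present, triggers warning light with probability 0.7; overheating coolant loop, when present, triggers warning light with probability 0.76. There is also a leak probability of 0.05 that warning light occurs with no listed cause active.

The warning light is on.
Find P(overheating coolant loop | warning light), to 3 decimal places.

P(overheating coolant loop | warning light) ≈ 0.099

Under noisy-OR, P(warning light | causes) = 1 − (1−0.05)·∏(1−qᵢ) over the active causes.
Enumerate the 4 (low oil pressure, overheating coolant loop) configurations and weight by the priors:
  P(warning light) = 0.05*0.3*0.94 + 0.772*0.3*0.06 + 0.715*0.7*0.94 + 0.9316*0.7*0.06
        = 0.014100 + 0.013896 + 0.470470 + 0.039127 = 0.537593
The terms with overheating coolant loop present sum to 0.053023, so
  P(overheating coolant loop | warning light) = 0.053023 / 0.537593 ≈ 0.099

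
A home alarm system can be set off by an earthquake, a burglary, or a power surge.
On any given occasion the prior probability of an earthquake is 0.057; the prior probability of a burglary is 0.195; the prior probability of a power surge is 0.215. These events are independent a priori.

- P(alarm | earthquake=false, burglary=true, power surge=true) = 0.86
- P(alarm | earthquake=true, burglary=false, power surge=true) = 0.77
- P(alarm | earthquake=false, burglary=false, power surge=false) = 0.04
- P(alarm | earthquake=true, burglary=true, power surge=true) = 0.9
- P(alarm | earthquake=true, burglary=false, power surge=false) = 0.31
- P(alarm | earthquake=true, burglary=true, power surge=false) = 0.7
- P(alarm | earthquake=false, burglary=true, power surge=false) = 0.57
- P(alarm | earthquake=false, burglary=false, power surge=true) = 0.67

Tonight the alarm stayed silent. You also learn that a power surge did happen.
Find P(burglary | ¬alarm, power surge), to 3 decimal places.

Sum P(¬alarm|·) weighted by the priors over the 4 (earthquake, burglary) configurations:
  P(¬alarm | power surge) = 0.33*0.943*0.805 + 0.14*0.943*0.195 + 0.23*0.057*0.805 + 0.1*0.057*0.195
        = 0.250508 + 0.025744 + 0.010554 + 0.001112 = 0.287918
Configurations with burglary contribute 0.026856, so
  P(burglary | ¬alarm, power surge) = 0.026856 / 0.287918 ≈ 0.093

P(burglary | ¬alarm, power surge) ≈ 0.093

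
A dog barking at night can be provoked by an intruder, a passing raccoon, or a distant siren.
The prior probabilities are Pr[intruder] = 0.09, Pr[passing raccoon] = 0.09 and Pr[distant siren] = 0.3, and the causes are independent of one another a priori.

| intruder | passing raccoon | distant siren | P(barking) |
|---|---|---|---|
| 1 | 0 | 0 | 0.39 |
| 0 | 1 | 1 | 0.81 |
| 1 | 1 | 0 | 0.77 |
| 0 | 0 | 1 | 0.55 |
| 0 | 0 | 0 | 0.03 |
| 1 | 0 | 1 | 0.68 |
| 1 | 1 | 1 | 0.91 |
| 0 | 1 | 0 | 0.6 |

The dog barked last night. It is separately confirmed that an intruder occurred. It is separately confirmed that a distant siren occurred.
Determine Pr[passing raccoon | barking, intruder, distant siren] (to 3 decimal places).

By total probability over both values of passing raccoon:
  P(barking | intruder, distant siren) = 0.68·0.91 + 0.91·0.09
        = 0.618800 + 0.081900 = 0.700700
Keeping only the passing raccoon-present terms gives 0.081900, so
  P(passing raccoon | barking, intruder, distant siren) = 0.081900 / 0.700700 ≈ 0.117

Pr[passing raccoon | barking, intruder, distant siren] ≈ 0.117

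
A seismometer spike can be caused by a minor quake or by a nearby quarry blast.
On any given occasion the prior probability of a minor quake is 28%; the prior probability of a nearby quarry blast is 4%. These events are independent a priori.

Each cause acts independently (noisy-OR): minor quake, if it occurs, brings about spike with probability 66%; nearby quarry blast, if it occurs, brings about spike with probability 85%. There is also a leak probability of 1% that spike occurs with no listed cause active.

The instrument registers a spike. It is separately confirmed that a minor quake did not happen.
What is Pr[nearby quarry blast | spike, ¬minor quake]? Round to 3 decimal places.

Under noisy-OR, P(spike | causes) = 1 − (1−0.01)·∏(1−qᵢ) over the active causes.
P(spike | ¬minor quake) = 0.01×0.96 + 0.8515×0.04 = 0.009600 + 0.034060 = 0.043660
Of this, 0.034060 comes from 0.8515×0.04 (the nearby quarry blast=true cases).
P(nearby quarry blast | spike, ¬minor quake) = 0.034060 / 0.043660 ≈ 0.780

Pr[nearby quarry blast | spike, ¬minor quake] ≈ 0.780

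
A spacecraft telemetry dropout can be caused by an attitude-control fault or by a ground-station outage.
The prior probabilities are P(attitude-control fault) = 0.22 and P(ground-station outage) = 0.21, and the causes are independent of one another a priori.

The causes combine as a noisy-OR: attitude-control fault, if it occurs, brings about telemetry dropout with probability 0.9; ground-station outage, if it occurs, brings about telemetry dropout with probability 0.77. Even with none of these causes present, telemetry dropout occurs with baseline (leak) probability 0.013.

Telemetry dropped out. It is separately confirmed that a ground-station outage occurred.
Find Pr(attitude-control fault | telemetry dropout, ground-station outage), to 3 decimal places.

Under noisy-OR, P(telemetry dropout | causes) = 1 − (1−0.013)·∏(1−qᵢ) over the active causes.
By total probability over both values of attitude-control fault:
  P(telemetry dropout | ground-station outage) = 0.77299·0.78 + 0.977299·0.22
        = 0.602932 + 0.215006 = 0.817938
Keeping only the attitude-control fault-present terms gives 0.215006, so
  P(attitude-control fault | telemetry dropout, ground-station outage) = 0.215006 / 0.817938 ≈ 0.263

Pr(attitude-control fault | telemetry dropout, ground-station outage) ≈ 0.263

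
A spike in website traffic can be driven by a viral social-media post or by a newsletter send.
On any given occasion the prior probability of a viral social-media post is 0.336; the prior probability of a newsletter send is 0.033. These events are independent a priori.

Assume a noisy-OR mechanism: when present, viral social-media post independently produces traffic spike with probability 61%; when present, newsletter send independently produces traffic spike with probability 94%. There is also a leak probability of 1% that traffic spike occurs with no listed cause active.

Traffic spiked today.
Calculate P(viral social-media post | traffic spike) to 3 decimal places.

P(viral social-media post | traffic spike) ≈ 0.886

Under noisy-OR, P(traffic spike | causes) = 1 − (1−0.01)·∏(1−qᵢ) over the active causes.
Enumerate the 4 (viral social-media post, newsletter send) configurations and weight by the priors:
  P(traffic spike) = 0.01*0.664*0.967 + 0.9406*0.664*0.033 + 0.6139*0.336*0.967 + 0.976834*0.336*0.033
        = 0.006421 + 0.020610 + 0.199463 + 0.010831 = 0.237325
Keeping only the viral social-media post-present terms gives 0.210294, so
  P(viral social-media post | traffic spike) = 0.210294 / 0.237325 ≈ 0.886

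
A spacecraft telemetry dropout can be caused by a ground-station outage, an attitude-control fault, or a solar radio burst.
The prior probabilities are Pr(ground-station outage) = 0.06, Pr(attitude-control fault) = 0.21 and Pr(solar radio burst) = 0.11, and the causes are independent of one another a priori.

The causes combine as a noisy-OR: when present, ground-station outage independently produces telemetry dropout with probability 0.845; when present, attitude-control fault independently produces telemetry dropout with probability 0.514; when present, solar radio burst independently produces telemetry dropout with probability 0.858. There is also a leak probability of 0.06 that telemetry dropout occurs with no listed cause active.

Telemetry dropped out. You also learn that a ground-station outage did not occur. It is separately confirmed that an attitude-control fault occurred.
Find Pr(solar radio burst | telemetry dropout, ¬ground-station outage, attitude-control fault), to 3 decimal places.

Pr(solar radio burst | telemetry dropout, ¬ground-station outage, attitude-control fault) ≈ 0.175

Under noisy-OR, P(telemetry dropout | causes) = 1 − (1−0.06)·∏(1−qᵢ) over the active causes.
By total probability over both values of solar radio burst:
  P(telemetry dropout | ¬ground-station outage, attitude-control fault) = 0.54316·0.89 + 0.935129·0.11
        = 0.483412 + 0.102864 = 0.586276
The terms with solar radio burst present sum to 0.102864, so
  P(solar radio burst | telemetry dropout, ¬ground-station outage, attitude-control fault) = 0.102864 / 0.586276 ≈ 0.175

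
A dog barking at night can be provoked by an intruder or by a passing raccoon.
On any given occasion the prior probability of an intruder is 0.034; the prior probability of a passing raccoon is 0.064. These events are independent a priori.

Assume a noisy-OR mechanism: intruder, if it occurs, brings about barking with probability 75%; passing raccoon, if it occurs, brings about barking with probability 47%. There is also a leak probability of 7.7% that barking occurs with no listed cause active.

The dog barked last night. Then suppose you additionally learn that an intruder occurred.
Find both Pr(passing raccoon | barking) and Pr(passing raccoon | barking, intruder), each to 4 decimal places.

Under noisy-OR, P(barking | causes) = 1 − (1−0.077)·∏(1−qᵢ) over the active causes.
P(barking) = 0.077·0.966·0.936 + 0.51081·0.966·0.064 + 0.76925·0.034·0.936 + 0.877702·0.034·0.064 = 0.069622 + 0.031580 + 0.024481 + 0.001910 = 0.127593
The passing raccoon-present share is 0.031580 + 0.001910 = 0.033490.
Hence the posterior is 0.033490/0.127593 ≈ 0.2625.

With the extra evidence:
By total probability over both values of passing raccoon:
  P(barking | intruder) = 0.76925×0.936 + 0.877702×0.064
        = 0.720018 + 0.056173 = 0.776191
Keeping only the passing raccoon-present terms gives 0.056173, so
  P(passing raccoon | barking, intruder) = 0.056173 / 0.776191 ≈ 0.0724
Conditioning on intruder lowers the posterior on passing raccoon: the classic explaining-away effect in a common-effect structure.

Pr(passing raccoon | barking) ≈ 0.2625; Pr(passing raccoon | barking, intruder) ≈ 0.0724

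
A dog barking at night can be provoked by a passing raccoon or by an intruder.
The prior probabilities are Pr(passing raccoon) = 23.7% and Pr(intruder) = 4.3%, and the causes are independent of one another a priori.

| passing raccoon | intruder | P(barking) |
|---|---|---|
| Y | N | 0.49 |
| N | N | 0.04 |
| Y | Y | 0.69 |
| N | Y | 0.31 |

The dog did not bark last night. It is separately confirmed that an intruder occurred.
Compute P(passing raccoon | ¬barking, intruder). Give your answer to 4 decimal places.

P(passing raccoon | ¬barking, intruder) ≈ 0.1225

Numerator (weight on configurations with passing raccoon): 0.31·0.237 = 0.073470
The normalizing constant is 0.69·0.763 + 0.31·0.237 = 0.599940
P(passing raccoon | ¬barking, intruder) = 0.073470/0.599940 ≈ 0.1225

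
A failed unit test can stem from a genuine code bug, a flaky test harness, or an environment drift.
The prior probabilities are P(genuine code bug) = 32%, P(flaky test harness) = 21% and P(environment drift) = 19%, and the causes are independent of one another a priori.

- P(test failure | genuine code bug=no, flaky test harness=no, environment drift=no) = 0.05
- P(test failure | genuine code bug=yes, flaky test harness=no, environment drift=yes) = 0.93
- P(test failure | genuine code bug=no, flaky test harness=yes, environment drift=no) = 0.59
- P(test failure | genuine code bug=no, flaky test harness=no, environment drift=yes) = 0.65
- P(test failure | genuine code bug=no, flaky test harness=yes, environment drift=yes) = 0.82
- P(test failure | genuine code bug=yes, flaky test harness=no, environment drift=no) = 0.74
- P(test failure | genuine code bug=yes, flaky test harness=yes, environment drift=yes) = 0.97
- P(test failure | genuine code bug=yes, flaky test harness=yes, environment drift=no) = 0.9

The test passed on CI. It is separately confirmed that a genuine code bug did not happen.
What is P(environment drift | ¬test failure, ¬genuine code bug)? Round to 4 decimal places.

By total probability over the 4 (flaky test harness, environment drift) configurations:
  P(¬test failure | ¬genuine code bug) = 0.95·0.79·0.81 + 0.35·0.79·0.19 + 0.41·0.21·0.81 + 0.18·0.21·0.19
        = 0.607905 + 0.052535 + 0.069741 + 0.007182 = 0.737363
The terms with environment drift present sum to 0.059717, so
  P(environment drift | ¬test failure, ¬genuine code bug) = 0.059717 / 0.737363 ≈ 0.0810

P(environment drift | ¬test failure, ¬genuine code bug) ≈ 0.0810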